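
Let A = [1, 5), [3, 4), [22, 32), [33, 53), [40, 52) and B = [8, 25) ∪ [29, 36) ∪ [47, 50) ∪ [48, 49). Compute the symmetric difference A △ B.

A, merged: [1, 5), [22, 32), [33, 53).
B, merged: [8, 25), [29, 36), [47, 50).
A \ B = [1, 5), [25, 29), [36, 47), [50, 53).
B \ A = [8, 22), [32, 33).
Union of the two gives the symmetric difference.

[1, 5) ∪ [8, 22) ∪ [25, 29) ∪ [32, 33) ∪ [36, 47) ∪ [50, 53)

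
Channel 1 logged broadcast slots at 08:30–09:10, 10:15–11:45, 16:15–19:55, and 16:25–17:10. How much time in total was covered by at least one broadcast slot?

5 h 50 min

Merged: 08:30–09:10, 10:15–11:45, 16:15–19:55.
Lengths: 40 min + 1 h 30 min + 3 h 40 min = 5 h 50 min.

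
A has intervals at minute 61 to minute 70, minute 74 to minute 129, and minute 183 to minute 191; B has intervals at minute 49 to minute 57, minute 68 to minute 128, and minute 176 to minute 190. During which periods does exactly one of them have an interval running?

minute 49 to minute 57, minute 61 to minute 68, minute 70 to minute 74, minute 128 to minute 129, minute 176 to minute 183, minute 190 to minute 191

Only in the first: minute 61 to minute 68, minute 128 to minute 129, minute 190 to minute 191.
Only in the second: minute 49 to minute 57, minute 70 to minute 74, minute 176 to minute 183.
Together these are the periods covered by exactly one.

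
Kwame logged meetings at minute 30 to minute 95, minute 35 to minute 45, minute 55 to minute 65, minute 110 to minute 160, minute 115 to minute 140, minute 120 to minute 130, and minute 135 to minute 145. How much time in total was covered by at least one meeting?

Merged: minute 30 to minute 95, minute 110 to minute 160.
Lengths: 65 minutes + 50 minutes = 115 minutes.

115 minutes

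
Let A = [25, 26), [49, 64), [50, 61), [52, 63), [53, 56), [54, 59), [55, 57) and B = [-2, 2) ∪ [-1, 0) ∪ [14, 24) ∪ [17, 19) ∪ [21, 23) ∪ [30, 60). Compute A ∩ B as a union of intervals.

[49, 60)

Merge the first list: [25, 26), [49, 64).
Merge the second list: [-2, 2), [14, 24), [30, 60).
[25, 26) meets no B interval.
[49, 64) ∩ B → [49, 60).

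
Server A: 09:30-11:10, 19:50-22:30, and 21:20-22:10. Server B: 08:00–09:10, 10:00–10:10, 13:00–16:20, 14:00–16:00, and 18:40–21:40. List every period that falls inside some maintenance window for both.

First set merges to 09:30–11:10, 19:50–22:30.
Second set merges to 08:00–09:10, 10:00–10:10, 13:00–16:20, 18:40–21:40.
09:30–11:10 overlaps B on 10:00–10:10.
19:50–22:30 overlaps B on 19:50–21:40.

10:00–10:10, 19:50–21:40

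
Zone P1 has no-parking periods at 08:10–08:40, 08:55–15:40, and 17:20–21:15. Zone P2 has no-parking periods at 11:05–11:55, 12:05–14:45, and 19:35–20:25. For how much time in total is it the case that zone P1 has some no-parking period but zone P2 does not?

6 h 50 min

A \ B = 08:10–08:40, 08:55–11:05, 11:55–12:05, 14:45–15:40, 17:20–19:35, 20:25–21:15.
Total: 30 min + 2 h 10 min + 10 min + 55 min + 2 h 15 min + 50 min = 6 h 50 min.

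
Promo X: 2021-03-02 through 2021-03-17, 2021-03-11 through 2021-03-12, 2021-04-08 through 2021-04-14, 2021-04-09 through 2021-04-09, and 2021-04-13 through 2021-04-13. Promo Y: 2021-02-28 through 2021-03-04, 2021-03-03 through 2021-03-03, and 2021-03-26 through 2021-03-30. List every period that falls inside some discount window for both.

Merge the first list: 2021-03-02 through 2021-03-17, 2021-04-08 through 2021-04-14.
Merge the second list: 2021-02-28 through 2021-03-04, 2021-03-26 through 2021-03-30.
2021-03-02 through 2021-03-17 meets the second set on 2021-03-02 through 2021-03-04.
2021-04-08 through 2021-04-14: no overlap with the second set.

2021-03-02 through 2021-03-04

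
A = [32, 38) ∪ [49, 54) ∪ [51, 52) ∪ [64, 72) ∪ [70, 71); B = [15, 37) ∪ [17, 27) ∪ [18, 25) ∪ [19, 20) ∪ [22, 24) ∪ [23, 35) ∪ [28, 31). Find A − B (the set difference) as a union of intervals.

[37, 38) ∪ [49, 54) ∪ [64, 72)

Merge the first list: [32, 38), [49, 54), [64, 72).
Merge the second list: [15, 37).
[32, 38) minus B → [37, 38).
[49, 54): no B overlap → unchanged.
[64, 72): no B overlap → unchanged.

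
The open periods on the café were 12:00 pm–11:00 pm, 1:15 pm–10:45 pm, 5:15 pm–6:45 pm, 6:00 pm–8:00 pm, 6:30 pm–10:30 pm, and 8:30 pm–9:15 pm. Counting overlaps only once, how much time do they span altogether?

11 h

Merged: 12:00 pm–11:00 pm.
Length: 11 h.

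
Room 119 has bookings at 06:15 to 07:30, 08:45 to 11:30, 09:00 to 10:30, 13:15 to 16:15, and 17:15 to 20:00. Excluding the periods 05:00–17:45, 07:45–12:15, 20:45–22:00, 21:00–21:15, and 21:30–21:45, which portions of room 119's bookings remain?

17:45–20:00

First set merges to 06:15–07:30, 08:45–11:30, 13:15–16:15, 17:15–20:00.
Second set merges to 05:00–17:45, 20:45–22:00.
06:15–07:30: entirely removed.
08:45–11:30: entirely removed.
13:15–16:15: entirely removed.
17:15–20:00 \ B = 17:45–20:00.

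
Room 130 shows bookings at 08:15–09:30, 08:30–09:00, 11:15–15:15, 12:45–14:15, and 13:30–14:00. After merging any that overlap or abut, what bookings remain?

08:30–09:00 overlaps/touches 08:15–09:30 → extend to 08:15–09:30.
11:15–15:15 is disjoint → start new block.
12:45–14:15 overlaps/touches 11:15–15:15 → extend to 11:15–15:15.
13:30–14:00 overlaps/touches 11:15–15:15 → extend to 11:15–15:15.

08:15–09:30, 11:15–15:15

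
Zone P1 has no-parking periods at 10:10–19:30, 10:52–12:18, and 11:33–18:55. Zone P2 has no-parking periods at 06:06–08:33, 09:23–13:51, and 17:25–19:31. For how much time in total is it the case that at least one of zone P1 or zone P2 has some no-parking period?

12 h 35 min

A, merged: 10:10-19:30.
A ∪ B = 06:06-08:33, 09:23-19:31.
Total: 2 h 27 min + 10 h 8 min = 12 h 35 min.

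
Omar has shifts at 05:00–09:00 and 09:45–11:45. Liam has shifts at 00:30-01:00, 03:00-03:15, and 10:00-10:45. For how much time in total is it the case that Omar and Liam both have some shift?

A ∩ B = 10:00–10:45.
Total: 45 min.

45 min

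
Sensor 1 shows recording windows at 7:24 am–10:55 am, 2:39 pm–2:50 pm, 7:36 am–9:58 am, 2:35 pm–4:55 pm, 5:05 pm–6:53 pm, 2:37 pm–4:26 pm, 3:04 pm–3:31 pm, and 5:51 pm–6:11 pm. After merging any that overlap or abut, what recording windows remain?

7:24 am–10:55 am, 2:35 pm–4:55 pm, 5:05 pm–6:53 pm

Sort by start: 7:24 am–10:55 am, 7:36 am–9:58 am, 2:35 pm–4:55 pm, 2:37 pm–4:26 pm, 2:39 pm–2:50 pm, 3:04 pm–3:31 pm, 5:05 pm–6:53 pm, 5:51 pm–6:11 pm.
7:36 am–9:58 am overlaps/touches 7:24 am–10:55 am → extend to 7:24 am–10:55 am.
2:35 pm–4:55 pm is disjoint → start new block.
2:37 pm–4:26 pm overlaps/touches 2:35 pm–4:55 pm → extend to 2:35 pm–4:55 pm.
2:39 pm–2:50 pm overlaps/touches 2:35 pm–4:55 pm → extend to 2:35 pm–4:55 pm.
3:04 pm–3:31 pm overlaps/touches 2:35 pm–4:55 pm → extend to 2:35 pm–4:55 pm.
5:05 pm–6:53 pm is disjoint → start new block.
5:51 pm–6:11 pm overlaps/touches 5:05 pm–6:53 pm → extend to 5:05 pm–6:53 pm.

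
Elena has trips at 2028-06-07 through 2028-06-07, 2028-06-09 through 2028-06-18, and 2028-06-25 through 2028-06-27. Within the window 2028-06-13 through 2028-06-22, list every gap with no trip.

After merging, the occupied span is 2028-06-07 through 2028-06-07, 2028-06-09 through 2028-06-18, 2028-06-25 through 2028-06-27.
Gaps within 2028-06-13 through 2028-06-22: 2028-06-19 through 2028-06-22.

2028-06-19 through 2028-06-22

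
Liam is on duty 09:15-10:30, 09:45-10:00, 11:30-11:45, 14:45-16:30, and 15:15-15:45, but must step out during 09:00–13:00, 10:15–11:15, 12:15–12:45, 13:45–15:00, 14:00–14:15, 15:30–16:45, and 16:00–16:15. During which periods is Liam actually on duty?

15:00–15:30

First set merges to 09:15–10:30, 11:30–11:45, 14:45–16:30.
Second set merges to 09:00–13:00, 13:45–15:00, 15:30–16:45.
09:15–10:30 lies entirely inside B → drops out.
11:30–11:45 lies entirely inside B → drops out.
14:45–16:30 with B removed leaves 15:00–15:30.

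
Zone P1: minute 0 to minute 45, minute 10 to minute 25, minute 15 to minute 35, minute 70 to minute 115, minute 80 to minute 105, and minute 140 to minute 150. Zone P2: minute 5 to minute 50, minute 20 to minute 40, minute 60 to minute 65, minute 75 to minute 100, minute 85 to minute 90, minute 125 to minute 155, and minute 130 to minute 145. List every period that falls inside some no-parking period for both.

minute 5 to minute 45, minute 75 to minute 100, minute 140 to minute 150

A, merged: minute 0 to minute 45, minute 70 to minute 115, minute 140 to minute 150.
B, merged: minute 5 to minute 50, minute 60 to minute 65, minute 75 to minute 100, minute 125 to minute 155.
minute 0 to minute 45 overlaps B on minute 5 to minute 45.
minute 70 to minute 115 overlaps B on minute 75 to minute 100.
minute 140 to minute 150 overlaps B on minute 140 to minute 150.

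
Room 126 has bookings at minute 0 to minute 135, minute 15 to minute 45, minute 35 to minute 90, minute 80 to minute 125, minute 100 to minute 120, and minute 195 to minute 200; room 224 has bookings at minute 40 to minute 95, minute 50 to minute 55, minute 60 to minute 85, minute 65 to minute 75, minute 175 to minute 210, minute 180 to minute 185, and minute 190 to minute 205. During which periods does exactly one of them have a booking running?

First set merges to minute 0 to minute 135, minute 195 to minute 200.
Second set merges to minute 40 to minute 95, minute 175 to minute 210.
A but not B: minute 0 to minute 40, minute 95 to minute 135.
B but not A: minute 175 to minute 195, minute 200 to minute 210.
Combining gives A △ B.

minute 0 to minute 40, minute 95 to minute 135, minute 175 to minute 195, minute 200 to minute 210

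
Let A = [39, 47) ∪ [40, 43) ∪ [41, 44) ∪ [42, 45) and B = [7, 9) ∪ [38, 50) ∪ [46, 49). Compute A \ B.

none

Merge the first list: [39, 47).
Merge the second list: [7, 9), [38, 50).
[39, 47) lies entirely inside B → drops out.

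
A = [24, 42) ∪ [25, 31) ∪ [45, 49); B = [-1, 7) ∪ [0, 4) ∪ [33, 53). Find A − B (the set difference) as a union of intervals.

Merge the first list: [24, 42), [45, 49).
Merge the second list: [-1, 7), [33, 53).
[24, 42) \ B = [24, 33).
[45, 49): entirely removed.

[24, 33)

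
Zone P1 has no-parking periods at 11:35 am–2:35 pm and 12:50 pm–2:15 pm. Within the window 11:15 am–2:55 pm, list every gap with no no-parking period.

Covered (merged): 11:35 am–2:35 pm.
Uncovered inside 11:15 am–2:55 pm: 11:15 am–11:35 am, 2:35 pm–2:55 pm.

11:15 am–11:35 am, 2:35 pm–2:55 pm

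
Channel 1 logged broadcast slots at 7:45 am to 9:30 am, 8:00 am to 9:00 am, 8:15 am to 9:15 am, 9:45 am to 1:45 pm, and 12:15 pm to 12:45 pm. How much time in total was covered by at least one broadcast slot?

5 h 45 min

Merged: 7:45 am–9:30 am, 9:45 am–1:45 pm.
Lengths: 1 h 45 min + 4 h = 5 h 45 min.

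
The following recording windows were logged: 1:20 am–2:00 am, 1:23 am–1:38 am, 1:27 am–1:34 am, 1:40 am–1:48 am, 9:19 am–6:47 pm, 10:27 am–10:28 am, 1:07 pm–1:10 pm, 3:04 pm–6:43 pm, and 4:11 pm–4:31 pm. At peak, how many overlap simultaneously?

Sweep endpoints in order; track running count of active intervals.
Peak of 3 reached at 1:27 am.

3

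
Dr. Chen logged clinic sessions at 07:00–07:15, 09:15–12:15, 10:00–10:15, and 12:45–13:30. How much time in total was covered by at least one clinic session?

Merged: 07:00–07:15, 09:15–12:15, 12:45–13:30.
Lengths: 15 min + 3 h + 45 min = 4 h.

4 h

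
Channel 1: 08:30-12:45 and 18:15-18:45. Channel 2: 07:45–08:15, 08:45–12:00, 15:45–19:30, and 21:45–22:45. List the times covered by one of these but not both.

A but not B: 08:30–08:45, 12:00–12:45.
B but not A: 07:45–08:15, 15:45–18:15, 18:45–19:30, 21:45–22:45.
Combining gives A △ B.

07:45–08:15, 08:30–08:45, 12:00–12:45, 15:45–18:15, 18:45–19:30, 21:45–22:45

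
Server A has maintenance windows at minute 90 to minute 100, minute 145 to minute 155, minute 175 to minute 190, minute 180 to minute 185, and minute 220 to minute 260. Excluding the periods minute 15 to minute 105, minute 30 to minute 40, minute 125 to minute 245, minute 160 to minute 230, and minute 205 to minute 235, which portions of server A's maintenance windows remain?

A, merged: minute 90 to minute 100, minute 145 to minute 155, minute 175 to minute 190, minute 220 to minute 260.
B, merged: minute 15 to minute 105, minute 125 to minute 245.
minute 90 to minute 100: entirely removed.
minute 145 to minute 155: entirely removed.
minute 175 to minute 190: entirely removed.
minute 220 to minute 260 \ B = minute 245 to minute 260.

minute 245 to minute 260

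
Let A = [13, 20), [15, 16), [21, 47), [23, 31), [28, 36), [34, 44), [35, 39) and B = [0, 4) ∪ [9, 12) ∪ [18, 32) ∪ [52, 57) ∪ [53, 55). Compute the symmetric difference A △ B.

Merge the first list: [13, 20), [21, 47).
Merge the second list: [0, 4), [9, 12), [18, 32), [52, 57).
A \ B = [13, 18), [32, 47).
B \ A = [0, 4), [9, 12), [20, 21), [52, 57).
Union of the two gives the symmetric difference.

[0, 4) ∪ [9, 12) ∪ [13, 18) ∪ [20, 21) ∪ [32, 47) ∪ [52, 57)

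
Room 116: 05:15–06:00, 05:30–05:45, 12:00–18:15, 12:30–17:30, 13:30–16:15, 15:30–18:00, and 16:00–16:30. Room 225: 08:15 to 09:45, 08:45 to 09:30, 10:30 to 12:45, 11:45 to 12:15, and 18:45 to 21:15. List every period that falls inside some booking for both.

Merge the first list: 05:15–06:00, 12:00–18:15.
Merge the second list: 08:15–09:45, 10:30–12:45, 18:45–21:15.
05:15–06:00: no overlap with the second set.
12:00–18:15 meets the second set on 12:00–12:45.

12:00–12:45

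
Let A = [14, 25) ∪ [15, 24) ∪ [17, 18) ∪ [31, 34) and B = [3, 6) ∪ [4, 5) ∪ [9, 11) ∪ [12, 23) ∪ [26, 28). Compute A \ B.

[23, 25) ∪ [31, 34)

A, merged: [14, 25), [31, 34).
B, merged: [3, 6), [9, 11), [12, 23), [26, 28).
[14, 25) minus B → [23, 25).
[31, 34): no B overlap → unchanged.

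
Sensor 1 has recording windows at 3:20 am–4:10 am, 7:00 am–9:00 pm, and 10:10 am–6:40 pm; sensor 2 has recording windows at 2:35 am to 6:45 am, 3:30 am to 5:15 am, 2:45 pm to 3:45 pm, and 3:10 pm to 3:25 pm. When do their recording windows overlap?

3:20 am-4:10 am, 2:45 pm-3:45 pm

A, merged: 3:20 am-4:10 am, 7:00 am-9:00 pm.
B, merged: 2:35 am-6:45 am, 2:45 pm-3:45 pm.
3:20 am-4:10 am meets the second set on 3:20 am-4:10 am.
7:00 am-9:00 pm meets the second set on 2:45 pm-3:45 pm.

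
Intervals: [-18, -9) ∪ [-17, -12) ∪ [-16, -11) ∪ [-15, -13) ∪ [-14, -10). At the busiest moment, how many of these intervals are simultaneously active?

Walk the sorted start/end points keeping a running depth.
The depth first hits 5 at -14.

5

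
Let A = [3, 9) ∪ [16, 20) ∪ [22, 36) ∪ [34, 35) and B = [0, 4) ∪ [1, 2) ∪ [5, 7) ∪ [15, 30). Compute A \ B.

A, merged: [3, 9), [16, 20), [22, 36).
B, merged: [0, 4), [5, 7), [15, 30).
[3, 9) \ B = [4, 5), [7, 9).
[16, 20): entirely removed.
[22, 36) \ B = [30, 36).

[4, 5) ∪ [7, 9) ∪ [30, 36)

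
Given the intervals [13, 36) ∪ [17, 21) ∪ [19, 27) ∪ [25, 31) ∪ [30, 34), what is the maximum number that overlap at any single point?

3

At 19, 3 of the intervals are simultaneously active.
No point has more.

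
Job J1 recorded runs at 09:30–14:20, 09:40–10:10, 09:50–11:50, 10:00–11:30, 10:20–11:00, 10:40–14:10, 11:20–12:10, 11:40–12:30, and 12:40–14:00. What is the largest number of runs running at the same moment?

5

Sweep endpoints in order; track running count of active intervals.
Peak of 5 reached at 10:40.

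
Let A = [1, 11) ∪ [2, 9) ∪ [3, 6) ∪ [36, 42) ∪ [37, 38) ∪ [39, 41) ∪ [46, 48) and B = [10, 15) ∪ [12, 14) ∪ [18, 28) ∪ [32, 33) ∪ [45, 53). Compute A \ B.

[1, 10) ∪ [36, 42)

A, merged: [1, 11), [36, 42), [46, 48).
B, merged: [10, 15), [18, 28), [32, 33), [45, 53).
[1, 11) minus B → [1, 10).
[36, 42): no B overlap → unchanged.
[46, 48): fully covered by B → removed.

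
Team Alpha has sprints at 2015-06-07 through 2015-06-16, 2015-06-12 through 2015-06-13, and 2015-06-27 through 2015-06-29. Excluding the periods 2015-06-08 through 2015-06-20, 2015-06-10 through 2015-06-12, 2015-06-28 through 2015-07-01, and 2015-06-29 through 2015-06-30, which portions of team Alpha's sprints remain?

2015-06-07 through 2015-06-07, 2015-06-27 through 2015-06-27

First set merges to 2015-06-07 through 2015-06-16, 2015-06-27 through 2015-06-29.
Second set merges to 2015-06-08 through 2015-06-20, 2015-06-28 through 2015-07-01.
2015-06-07 through 2015-06-16 minus B → 2015-06-07 through 2015-06-07.
2015-06-27 through 2015-06-29 minus B → 2015-06-27 through 2015-06-27.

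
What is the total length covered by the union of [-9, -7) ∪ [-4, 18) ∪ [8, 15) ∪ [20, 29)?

33

Merged: [-9, -7), [-4, 18), [20, 29).
Lengths: 2 + 22 + 9 = 33.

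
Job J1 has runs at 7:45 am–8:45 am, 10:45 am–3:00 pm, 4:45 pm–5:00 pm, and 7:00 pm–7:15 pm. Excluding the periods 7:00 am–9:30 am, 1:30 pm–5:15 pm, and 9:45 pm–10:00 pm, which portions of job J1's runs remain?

10:45 am–1:30 pm, 7:00 pm–7:15 pm

7:45 am–8:45 am: fully covered by B → removed.
10:45 am–3:00 pm minus B → 10:45 am–1:30 pm.
4:45 pm–5:00 pm: fully covered by B → removed.
7:00 pm–7:15 pm: no B overlap → unchanged.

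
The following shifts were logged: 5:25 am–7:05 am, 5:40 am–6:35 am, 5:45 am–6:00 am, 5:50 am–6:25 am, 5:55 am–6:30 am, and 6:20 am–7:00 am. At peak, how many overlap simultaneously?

Walk the sorted start/end points keeping a running depth.
The depth first hits 5 at 5:55 am.

5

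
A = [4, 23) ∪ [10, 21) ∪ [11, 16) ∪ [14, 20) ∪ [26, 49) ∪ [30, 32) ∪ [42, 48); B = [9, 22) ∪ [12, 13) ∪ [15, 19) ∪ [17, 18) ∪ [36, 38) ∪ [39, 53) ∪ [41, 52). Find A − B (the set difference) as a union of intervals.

[4, 9) ∪ [22, 23) ∪ [26, 36) ∪ [38, 39)

First set merges to [4, 23), [26, 49).
Second set merges to [9, 22), [36, 38), [39, 53).
[4, 23) with B removed leaves [4, 9), [22, 23).
[26, 49) with B removed leaves [26, 36), [38, 39).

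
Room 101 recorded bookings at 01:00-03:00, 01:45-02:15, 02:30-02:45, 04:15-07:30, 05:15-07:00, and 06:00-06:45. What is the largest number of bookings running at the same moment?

Sweep endpoints in order; track running count of active intervals.
Peak of 3 reached at 06:00.

3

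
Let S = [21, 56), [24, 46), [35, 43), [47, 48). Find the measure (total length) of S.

Merged: [21, 56).
Length: 35.

35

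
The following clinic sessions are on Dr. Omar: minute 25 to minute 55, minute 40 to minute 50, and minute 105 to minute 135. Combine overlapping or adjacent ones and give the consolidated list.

minute 40 to minute 50 overlaps/touches minute 25 to minute 55 → extend to minute 25 to minute 55.
minute 105 to minute 135 is disjoint → start new block.

minute 25 to minute 55, minute 105 to minute 135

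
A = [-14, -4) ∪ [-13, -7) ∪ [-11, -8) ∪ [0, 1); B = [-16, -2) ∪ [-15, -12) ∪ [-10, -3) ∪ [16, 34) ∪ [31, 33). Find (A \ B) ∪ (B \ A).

First set merges to [-14, -4), [0, 1).
Second set merges to [-16, -2), [16, 34).
A \ B = [0, 1).
B \ A = [-16, -14), [-4, -2), [16, 34).
Union of the two gives the symmetric difference.

[-16, -14) ∪ [-4, -2) ∪ [0, 1) ∪ [16, 34)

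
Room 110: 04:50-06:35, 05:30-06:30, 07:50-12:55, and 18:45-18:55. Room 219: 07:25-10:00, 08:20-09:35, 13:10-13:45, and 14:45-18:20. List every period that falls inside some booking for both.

Merge the first list: 04:50–06:35, 07:50–12:55, 18:45–18:55.
Merge the second list: 07:25–10:00, 13:10–13:45, 14:45–18:20.
04:50–06:35 falls entirely outside B.
07:50–12:55 overlaps B on 07:50–10:00.
18:45–18:55 falls entirely outside B.

07:50–10:00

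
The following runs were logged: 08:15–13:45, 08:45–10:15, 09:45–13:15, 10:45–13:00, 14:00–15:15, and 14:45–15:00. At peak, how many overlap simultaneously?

3

Walk the sorted start/end points keeping a running depth.
The depth first hits 3 at 09:45.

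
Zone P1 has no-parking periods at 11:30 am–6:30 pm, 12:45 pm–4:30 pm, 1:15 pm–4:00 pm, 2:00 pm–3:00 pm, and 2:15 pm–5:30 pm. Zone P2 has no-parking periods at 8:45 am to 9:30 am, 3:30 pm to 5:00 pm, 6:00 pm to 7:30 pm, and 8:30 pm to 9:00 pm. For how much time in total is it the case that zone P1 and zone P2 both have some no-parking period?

2 h

A, merged: 11:30 am–6:30 pm.
A ∩ B = 3:30 pm–5:00 pm, 6:00 pm–6:30 pm.
Total: 1 h 30 min + 30 min = 2 h.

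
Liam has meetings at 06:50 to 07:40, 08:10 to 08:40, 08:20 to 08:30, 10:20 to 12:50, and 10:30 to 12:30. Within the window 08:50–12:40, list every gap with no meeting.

08:50–10:20

After merging, the occupied span is 06:50–07:40, 08:10–08:40, 10:20–12:50.
Uncovered inside 08:50–12:40: 08:50–10:20.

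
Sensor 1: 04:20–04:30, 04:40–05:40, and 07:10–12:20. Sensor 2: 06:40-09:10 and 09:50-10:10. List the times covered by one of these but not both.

04:20–04:30, 04:40–05:40, 06:40–07:10, 09:10–09:50, 10:10–12:20

A \ B = 04:20–04:30, 04:40–05:40, 09:10–09:50, 10:10–12:20.
B \ A = 06:40–07:10.
Union of the two gives the symmetric difference.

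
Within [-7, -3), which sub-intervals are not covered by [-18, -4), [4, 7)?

After merging, the occupied span is [-18, -4), [4, 7).
Gaps within [-7, -3): [-4, -3).

[-4, -3)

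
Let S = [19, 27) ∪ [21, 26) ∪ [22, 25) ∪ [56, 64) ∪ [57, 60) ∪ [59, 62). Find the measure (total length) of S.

Merged: [19, 27), [56, 64).
Lengths: 8 + 8 = 16.

16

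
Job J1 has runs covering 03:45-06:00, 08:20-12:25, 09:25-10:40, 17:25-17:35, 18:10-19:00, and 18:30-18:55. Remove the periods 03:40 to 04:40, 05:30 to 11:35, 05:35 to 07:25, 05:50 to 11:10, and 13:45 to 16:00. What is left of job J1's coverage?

04:40-05:30, 11:35-12:25, 17:25-17:35, 18:10-19:00

First set merges to 03:45-06:00, 08:20-12:25, 17:25-17:35, 18:10-19:00.
Second set merges to 03:40-04:40, 05:30-11:35, 13:45-16:00.
03:45-06:00 \ B = 04:40-05:30.
08:20-12:25 \ B = 11:35-12:25.
17:25-17:35: nothing removed.
18:10-19:00: nothing removed.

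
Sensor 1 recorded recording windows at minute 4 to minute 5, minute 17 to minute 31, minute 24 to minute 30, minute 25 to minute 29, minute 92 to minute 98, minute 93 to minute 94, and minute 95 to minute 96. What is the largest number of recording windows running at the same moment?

3

Sweep endpoints in order; track running count of active intervals.
Peak of 3 reached at minute 25.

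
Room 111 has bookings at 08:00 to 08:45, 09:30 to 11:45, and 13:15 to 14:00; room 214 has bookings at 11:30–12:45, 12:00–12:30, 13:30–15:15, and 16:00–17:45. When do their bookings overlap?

B, merged: 11:30–12:45, 13:30–15:15, 16:00–17:45.
08:00–08:45 meets no B interval.
09:30–11:45 ∩ B → 11:30–11:45.
13:15–14:00 ∩ B → 13:30–14:00.

11:30–11:45, 13:30–14:00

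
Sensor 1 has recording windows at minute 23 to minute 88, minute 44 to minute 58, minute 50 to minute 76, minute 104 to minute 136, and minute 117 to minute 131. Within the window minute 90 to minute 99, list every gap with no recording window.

minute 90 to minute 99

After merging, the occupied span is minute 23 to minute 88, minute 104 to minute 136.
Complement within minute 90 to minute 99: minute 90 to minute 99.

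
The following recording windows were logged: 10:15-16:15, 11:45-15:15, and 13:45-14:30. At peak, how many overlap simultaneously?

At 13:45, 3 of the intervals are simultaneously active.
No point has more.

3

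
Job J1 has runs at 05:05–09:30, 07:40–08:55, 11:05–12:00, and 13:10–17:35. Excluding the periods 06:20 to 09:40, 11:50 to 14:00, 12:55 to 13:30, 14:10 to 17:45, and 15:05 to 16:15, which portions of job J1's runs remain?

First set merges to 05:05–09:30, 11:05–12:00, 13:10–17:35.
Second set merges to 06:20–09:40, 11:50–14:00, 14:10–17:45.
05:05–09:30 minus B → 05:05–06:20.
11:05–12:00 minus B → 11:05–11:50.
13:10–17:35 minus B → 14:00–14:10.

05:05–06:20, 11:05–11:50, 14:00–14:10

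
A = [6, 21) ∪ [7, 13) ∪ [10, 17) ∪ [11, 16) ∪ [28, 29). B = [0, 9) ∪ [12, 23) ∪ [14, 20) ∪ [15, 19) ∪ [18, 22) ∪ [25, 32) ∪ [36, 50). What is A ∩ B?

Merge the first list: [6, 21), [28, 29).
Merge the second list: [0, 9), [12, 23), [25, 32), [36, 50).
[6, 21) ∩ B → [6, 9), [12, 21).
[28, 29) ∩ B → [28, 29).

[6, 9) ∪ [12, 21) ∪ [28, 29)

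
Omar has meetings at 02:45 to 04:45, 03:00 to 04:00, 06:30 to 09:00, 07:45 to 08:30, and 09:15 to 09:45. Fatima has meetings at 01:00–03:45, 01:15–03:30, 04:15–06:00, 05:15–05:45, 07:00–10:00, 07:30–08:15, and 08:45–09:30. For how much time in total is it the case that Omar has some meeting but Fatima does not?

1 h

A, merged: 02:45–04:45, 06:30–09:00, 09:15–09:45.
B, merged: 01:00–03:45, 04:15–06:00, 07:00–10:00.
A \ B = 03:45–04:15, 06:30–07:00.
Total: 30 min + 30 min = 1 h.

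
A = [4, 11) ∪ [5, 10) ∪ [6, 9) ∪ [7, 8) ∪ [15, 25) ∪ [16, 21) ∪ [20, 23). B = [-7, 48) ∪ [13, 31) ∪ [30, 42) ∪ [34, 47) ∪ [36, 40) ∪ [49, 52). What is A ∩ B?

[4, 11) ∪ [15, 25)

First set merges to [4, 11), [15, 25).
Second set merges to [-7, 48), [49, 52).
[4, 11) overlaps B on [4, 11).
[15, 25) overlaps B on [15, 25).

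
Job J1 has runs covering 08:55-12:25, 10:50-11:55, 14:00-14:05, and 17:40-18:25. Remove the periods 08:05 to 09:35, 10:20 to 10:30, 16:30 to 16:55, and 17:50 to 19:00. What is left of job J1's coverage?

09:35–10:20, 10:30–12:25, 14:00–14:05, 17:40–17:50

First set merges to 08:55–12:25, 14:00–14:05, 17:40–18:25.
08:55–12:25 with B removed leaves 09:35–10:20, 10:30–12:25.
14:00–14:05 is untouched.
17:40–18:25 with B removed leaves 17:40–17:50.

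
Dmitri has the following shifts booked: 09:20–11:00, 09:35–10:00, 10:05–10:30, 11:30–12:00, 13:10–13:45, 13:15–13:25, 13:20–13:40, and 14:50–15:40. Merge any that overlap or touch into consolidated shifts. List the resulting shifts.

09:35–10:00 overlaps/touches 09:20–11:00 → extend to 09:20–11:00.
10:05–10:30 overlaps/touches 09:20–11:00 → extend to 09:20–11:00.
11:30–12:00 is disjoint → start new block.
13:10–13:45 is disjoint → start new block.
13:15–13:25 overlaps/touches 13:10–13:45 → extend to 13:10–13:45.
13:20–13:40 overlaps/touches 13:10–13:45 → extend to 13:10–13:45.
14:50–15:40 is disjoint → start new block.

09:20–11:00, 11:30–12:00, 13:10–13:45, 14:50–15:40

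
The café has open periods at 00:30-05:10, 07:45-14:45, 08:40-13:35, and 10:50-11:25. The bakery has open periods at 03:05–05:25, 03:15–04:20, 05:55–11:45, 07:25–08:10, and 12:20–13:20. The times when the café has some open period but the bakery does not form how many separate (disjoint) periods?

3

Merge the first list: 00:30–05:10, 07:45–14:45.
Merge the second list: 03:05–05:25, 05:55–11:45, 12:20–13:20.
A \ B = 00:30–03:05, 11:45–12:20, 13:20–14:45.
That is 3 disjoint pieces.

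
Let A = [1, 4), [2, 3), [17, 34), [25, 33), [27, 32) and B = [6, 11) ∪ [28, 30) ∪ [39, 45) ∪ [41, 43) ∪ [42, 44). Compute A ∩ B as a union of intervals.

[28, 30)

Merge the first list: [1, 4), [17, 34).
Merge the second list: [6, 11), [28, 30), [39, 45).
[1, 4): no overlap with the second set.
[17, 34) meets the second set on [28, 30).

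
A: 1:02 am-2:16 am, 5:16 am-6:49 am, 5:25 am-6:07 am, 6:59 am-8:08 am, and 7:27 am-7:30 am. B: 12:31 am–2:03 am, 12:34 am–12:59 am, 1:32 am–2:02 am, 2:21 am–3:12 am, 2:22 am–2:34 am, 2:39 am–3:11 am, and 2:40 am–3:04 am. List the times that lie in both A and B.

A, merged: 1:02 am–2:16 am, 5:16 am–6:49 am, 6:59 am–8:08 am.
B, merged: 12:31 am–2:03 am, 2:21 am–3:12 am.
1:02 am–2:16 am meets the second set on 1:02 am–2:03 am.
5:16 am–6:49 am: no overlap with the second set.
6:59 am–8:08 am: no overlap with the second set.

1:02 am–2:03 am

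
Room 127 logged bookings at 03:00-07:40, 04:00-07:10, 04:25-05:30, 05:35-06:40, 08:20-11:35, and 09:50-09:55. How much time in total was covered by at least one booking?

7 h 55 min

Merged: 03:00-07:40, 08:20-11:35.
Lengths: 4 h 40 min + 3 h 15 min = 7 h 55 min.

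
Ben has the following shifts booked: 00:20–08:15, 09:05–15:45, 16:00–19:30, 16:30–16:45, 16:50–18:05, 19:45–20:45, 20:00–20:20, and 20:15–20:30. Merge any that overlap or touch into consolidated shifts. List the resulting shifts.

00:20–08:15, 09:05–15:45, 16:00–19:30, 19:45–20:45

09:05–15:45 is disjoint → start new block.
16:00–19:30 is disjoint → start new block.
16:30–16:45 overlaps/touches 16:00–19:30 → extend to 16:00–19:30.
16:50–18:05 overlaps/touches 16:00–19:30 → extend to 16:00–19:30.
19:45–20:45 is disjoint → start new block.
20:00–20:20 overlaps/touches 19:45–20:45 → extend to 19:45–20:45.
20:15–20:30 overlaps/touches 19:45–20:45 → extend to 19:45–20:45.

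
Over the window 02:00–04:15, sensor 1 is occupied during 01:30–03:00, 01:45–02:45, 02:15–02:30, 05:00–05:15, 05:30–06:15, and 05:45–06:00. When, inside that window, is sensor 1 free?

03:00–04:15

The merged coverage is 01:30–03:00, 05:00–05:15, 05:30–06:15.
Uncovered inside 02:00–04:15: 03:00–04:15.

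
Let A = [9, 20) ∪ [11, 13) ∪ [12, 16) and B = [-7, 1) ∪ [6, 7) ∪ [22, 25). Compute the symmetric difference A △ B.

[-7, 1) ∪ [6, 7) ∪ [9, 20) ∪ [22, 25)

Merge the first list: [9, 20).
Only in the first: [9, 20).
Only in the second: [-7, 1), [6, 7), [22, 25).
Together these are the periods covered by exactly one.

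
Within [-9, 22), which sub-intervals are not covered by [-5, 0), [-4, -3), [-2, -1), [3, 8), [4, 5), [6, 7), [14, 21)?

The merged coverage is [-5, 0), [3, 8), [14, 21).
Gaps within [-9, 22): [-9, -5), [0, 3), [8, 14), [21, 22).

[-9, -5) ∪ [0, 3) ∪ [8, 14) ∪ [21, 22)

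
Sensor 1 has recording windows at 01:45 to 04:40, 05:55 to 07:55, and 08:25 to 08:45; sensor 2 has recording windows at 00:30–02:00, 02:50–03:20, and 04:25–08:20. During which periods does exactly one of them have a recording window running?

00:30-01:45, 02:00-02:50, 03:20-04:25, 04:40-05:55, 07:55-08:20, 08:25-08:45

Only in the first: 02:00-02:50, 03:20-04:25, 08:25-08:45.
Only in the second: 00:30-01:45, 04:40-05:55, 07:55-08:20.
Together these are the periods covered by exactly one.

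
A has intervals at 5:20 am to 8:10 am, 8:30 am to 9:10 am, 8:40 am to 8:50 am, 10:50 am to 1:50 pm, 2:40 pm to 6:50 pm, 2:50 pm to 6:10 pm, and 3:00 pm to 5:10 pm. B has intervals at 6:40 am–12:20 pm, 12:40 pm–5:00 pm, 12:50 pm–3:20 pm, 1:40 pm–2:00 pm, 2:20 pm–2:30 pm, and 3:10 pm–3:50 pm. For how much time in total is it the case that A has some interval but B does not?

3 h 30 min

A, merged: 5:20 am–8:10 am, 8:30 am–9:10 am, 10:50 am–1:50 pm, 2:40 pm–6:50 pm.
B, merged: 6:40 am–12:20 pm, 12:40 pm–5:00 pm.
A \ B = 5:20 am–6:40 am, 12:20 pm–12:40 pm, 5:00 pm–6:50 pm.
Total: 1 h 20 min + 20 min + 1 h 50 min = 3 h 30 min.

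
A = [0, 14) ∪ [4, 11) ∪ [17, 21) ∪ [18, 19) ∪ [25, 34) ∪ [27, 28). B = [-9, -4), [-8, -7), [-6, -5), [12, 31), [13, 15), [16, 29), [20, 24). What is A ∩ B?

[12, 14) ∪ [17, 21) ∪ [25, 31)

Merge the first list: [0, 14), [17, 21), [25, 34).
Merge the second list: [-9, -4), [12, 31).
[0, 14) meets the second set on [12, 14).
[17, 21) meets the second set on [17, 21).
[25, 34) meets the second set on [25, 31).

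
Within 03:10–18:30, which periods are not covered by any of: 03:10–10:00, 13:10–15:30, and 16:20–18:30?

10:00–13:10, 15:30–16:20

Covered (merged): 03:10–10:00, 13:10–15:30, 16:20–18:30.
Gaps within 03:10–18:30: 10:00–13:10, 15:30–16:20.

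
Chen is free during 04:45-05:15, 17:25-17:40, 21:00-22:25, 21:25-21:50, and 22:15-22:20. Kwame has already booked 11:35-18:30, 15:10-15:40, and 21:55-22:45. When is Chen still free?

04:45–05:15, 21:00–21:55

Merge the first list: 04:45–05:15, 17:25–17:40, 21:00–22:25.
Merge the second list: 11:35–18:30, 21:55–22:45.
04:45–05:15: no B overlap → unchanged.
17:25–17:40: fully covered by B → removed.
21:00–22:25 minus B → 21:00–21:55.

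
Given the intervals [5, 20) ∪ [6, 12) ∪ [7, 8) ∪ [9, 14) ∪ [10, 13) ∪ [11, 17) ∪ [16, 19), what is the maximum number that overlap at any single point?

Sweep endpoints in order; track running count of active intervals.
Peak of 5 reached at 11.

5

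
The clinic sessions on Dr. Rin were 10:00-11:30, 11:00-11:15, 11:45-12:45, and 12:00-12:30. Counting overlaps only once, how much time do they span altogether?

2 h 30 min

Merged: 10:00–11:30, 11:45–12:45.
Lengths: 1 h 30 min + 1 h = 2 h 30 min.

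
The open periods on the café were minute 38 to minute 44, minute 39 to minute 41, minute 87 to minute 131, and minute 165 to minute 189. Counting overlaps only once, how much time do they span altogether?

Merged: minute 38 to minute 44, minute 87 to minute 131, minute 165 to minute 189.
Lengths: 6 minutes + 44 minutes + 24 minutes = 74 minutes.

74 minutes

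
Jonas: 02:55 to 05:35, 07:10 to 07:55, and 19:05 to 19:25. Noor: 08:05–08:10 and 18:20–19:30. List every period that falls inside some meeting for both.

02:55–05:35 falls entirely outside B.
07:10–07:55 falls entirely outside B.
19:05–19:25 overlaps B on 19:05–19:25.

19:05–19:25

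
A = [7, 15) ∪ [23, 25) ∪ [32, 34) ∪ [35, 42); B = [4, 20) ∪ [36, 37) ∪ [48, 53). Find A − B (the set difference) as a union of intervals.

[7, 15) lies entirely inside B → drops out.
[23, 25) is untouched.
[32, 34) is untouched.
[35, 42) with B removed leaves [35, 36), [37, 42).

[23, 25) ∪ [32, 34) ∪ [35, 36) ∪ [37, 42)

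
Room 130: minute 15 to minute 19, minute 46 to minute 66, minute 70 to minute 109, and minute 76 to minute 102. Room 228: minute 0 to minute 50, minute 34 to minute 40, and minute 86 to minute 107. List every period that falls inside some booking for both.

First set merges to minute 15 to minute 19, minute 46 to minute 66, minute 70 to minute 109.
Second set merges to minute 0 to minute 50, minute 86 to minute 107.
minute 15 to minute 19 meets the second set on minute 15 to minute 19.
minute 46 to minute 66 meets the second set on minute 46 to minute 50.
minute 70 to minute 109 meets the second set on minute 86 to minute 107.

minute 15 to minute 19, minute 46 to minute 50, minute 86 to minute 107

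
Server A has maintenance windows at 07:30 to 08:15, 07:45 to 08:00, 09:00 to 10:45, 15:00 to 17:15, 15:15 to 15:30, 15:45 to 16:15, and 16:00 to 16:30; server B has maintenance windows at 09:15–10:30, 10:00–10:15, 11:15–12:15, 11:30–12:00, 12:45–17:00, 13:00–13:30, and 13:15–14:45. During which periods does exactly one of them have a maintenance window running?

07:30-08:15, 09:00-09:15, 10:30-10:45, 11:15-12:15, 12:45-15:00, 17:00-17:15

First set merges to 07:30-08:15, 09:00-10:45, 15:00-17:15.
Second set merges to 09:15-10:30, 11:15-12:15, 12:45-17:00.
Only in the first: 07:30-08:15, 09:00-09:15, 10:30-10:45, 17:00-17:15.
Only in the second: 11:15-12:15, 12:45-15:00.
Together these are the periods covered by exactly one.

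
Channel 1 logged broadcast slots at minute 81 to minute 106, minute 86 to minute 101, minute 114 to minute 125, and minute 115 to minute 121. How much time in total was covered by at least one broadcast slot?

Merged: minute 81 to minute 106, minute 114 to minute 125.
Lengths: 25 minutes + 11 minutes = 36 minutes.

36 minutes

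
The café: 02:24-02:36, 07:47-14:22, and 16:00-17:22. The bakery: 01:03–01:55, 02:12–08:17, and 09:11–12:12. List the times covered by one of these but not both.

01:03–01:55, 02:12–02:24, 02:36–07:47, 08:17–09:11, 12:12–14:22, 16:00–17:22

Only in the first: 08:17–09:11, 12:12–14:22, 16:00–17:22.
Only in the second: 01:03–01:55, 02:12–02:24, 02:36–07:47.
Together these are the periods covered by exactly one.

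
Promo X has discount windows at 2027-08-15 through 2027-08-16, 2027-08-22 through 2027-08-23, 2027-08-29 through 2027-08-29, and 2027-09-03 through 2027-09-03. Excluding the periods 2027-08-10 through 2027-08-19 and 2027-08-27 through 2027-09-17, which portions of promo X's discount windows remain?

2027-08-15 through 2027-08-16: entirely removed.
2027-08-22 through 2027-08-23: nothing removed.
2027-08-29 through 2027-08-29: entirely removed.
2027-09-03 through 2027-09-03: entirely removed.

2027-08-22 through 2027-08-23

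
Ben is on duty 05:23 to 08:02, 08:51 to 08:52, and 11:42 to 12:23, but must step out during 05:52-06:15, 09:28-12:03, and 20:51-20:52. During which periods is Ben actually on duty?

05:23–08:02 minus B → 05:23–05:52, 06:15–08:02.
08:51–08:52: no B overlap → unchanged.
11:42–12:23 minus B → 12:03–12:23.

05:23–05:52, 06:15–08:02, 08:51–08:52, 12:03–12:23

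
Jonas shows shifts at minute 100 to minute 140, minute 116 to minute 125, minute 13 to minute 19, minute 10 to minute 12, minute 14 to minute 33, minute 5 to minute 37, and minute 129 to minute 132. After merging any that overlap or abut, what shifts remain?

minute 5 to minute 37, minute 100 to minute 140

Sort by start: minute 5 to minute 37, minute 10 to minute 12, minute 13 to minute 19, minute 14 to minute 33, minute 100 to minute 140, minute 116 to minute 125, minute 129 to minute 132.
minute 10 to minute 12 overlaps/touches minute 5 to minute 37 → extend to minute 5 to minute 37.
minute 13 to minute 19 overlaps/touches minute 5 to minute 37 → extend to minute 5 to minute 37.
minute 14 to minute 33 overlaps/touches minute 5 to minute 37 → extend to minute 5 to minute 37.
minute 100 to minute 140 is disjoint → start new block.
minute 116 to minute 125 overlaps/touches minute 100 to minute 140 → extend to minute 100 to minute 140.
minute 129 to minute 132 overlaps/touches minute 100 to minute 140 → extend to minute 100 to minute 140.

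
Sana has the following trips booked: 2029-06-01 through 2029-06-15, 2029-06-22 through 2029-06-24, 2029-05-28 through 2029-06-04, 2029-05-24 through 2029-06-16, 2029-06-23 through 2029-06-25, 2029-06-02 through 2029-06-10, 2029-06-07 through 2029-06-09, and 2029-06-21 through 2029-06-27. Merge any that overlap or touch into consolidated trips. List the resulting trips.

Sort by start: 2029-05-24 through 2029-06-16, 2029-05-28 through 2029-06-04, 2029-06-01 through 2029-06-15, 2029-06-02 through 2029-06-10, 2029-06-07 through 2029-06-09, 2029-06-21 through 2029-06-27, 2029-06-22 through 2029-06-24, 2029-06-23 through 2029-06-25.
2029-05-28 through 2029-06-04 overlaps/touches 2029-05-24 through 2029-06-16 → extend to 2029-05-24 through 2029-06-16.
2029-06-01 through 2029-06-15 overlaps/touches 2029-05-24 through 2029-06-16 → extend to 2029-05-24 through 2029-06-16.
2029-06-02 through 2029-06-10 overlaps/touches 2029-05-24 through 2029-06-16 → extend to 2029-05-24 through 2029-06-16.
2029-06-07 through 2029-06-09 overlaps/touches 2029-05-24 through 2029-06-16 → extend to 2029-05-24 through 2029-06-16.
2029-06-21 through 2029-06-27 is disjoint → start new block.
2029-06-22 through 2029-06-24 overlaps/touches 2029-06-21 through 2029-06-27 → extend to 2029-06-21 through 2029-06-27.
2029-06-23 through 2029-06-25 overlaps/touches 2029-06-21 through 2029-06-27 → extend to 2029-06-21 through 2029-06-27.

2029-05-24 through 2029-06-16, 2029-06-21 through 2029-06-27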